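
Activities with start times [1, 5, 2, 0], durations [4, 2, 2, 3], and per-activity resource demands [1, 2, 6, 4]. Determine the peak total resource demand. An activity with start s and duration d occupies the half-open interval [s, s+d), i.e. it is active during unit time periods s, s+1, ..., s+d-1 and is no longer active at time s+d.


Each activity i is active on [start_i, start_i + duration_i).
Compute total resource usage per time slot:
  t=0: active resources = [4], total = 4
  t=1: active resources = [1, 4], total = 5
  t=2: active resources = [1, 6, 4], total = 11
  t=3: active resources = [1, 6], total = 7
  t=4: active resources = [1], total = 1
  t=5: active resources = [2], total = 2
  t=6: active resources = [2], total = 2
Peak resource demand = 11

11


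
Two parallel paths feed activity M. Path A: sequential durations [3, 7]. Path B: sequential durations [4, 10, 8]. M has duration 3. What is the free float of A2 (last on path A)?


ES(A2) = sum of predecessors on chain A = 3
EF(A2) = ES + duration = 3 + 7 = 10
Successor of A2 is M. ES(M) = max(sum(A), sum(B)) = max(10, 22) = 22
Free float = ES(successor) - EF(current) = 22 - 10 = 12

12


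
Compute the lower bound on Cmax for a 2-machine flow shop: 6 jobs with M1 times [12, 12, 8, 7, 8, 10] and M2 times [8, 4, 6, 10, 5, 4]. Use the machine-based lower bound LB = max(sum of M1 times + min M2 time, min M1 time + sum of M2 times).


LB1 = sum(M1 times) + min(M2 times) = 57 + 4 = 61
LB2 = min(M1 times) + sum(M2 times) = 7 + 37 = 44
Lower bound = max(LB1, LB2) = max(61, 44) = 61

61


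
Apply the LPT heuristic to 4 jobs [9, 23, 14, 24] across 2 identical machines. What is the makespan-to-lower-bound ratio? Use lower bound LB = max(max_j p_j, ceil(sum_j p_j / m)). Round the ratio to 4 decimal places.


LPT order: [24, 23, 14, 9]
Machine loads after assignment: [33, 37]
LPT makespan = 37
Lower bound = max(max_job, ceil(total/2)) = max(24, 35) = 35
Ratio = 37 / 35 = 1.0571

1.0571


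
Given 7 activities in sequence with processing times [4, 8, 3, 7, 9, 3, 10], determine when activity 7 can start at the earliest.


Activity 7 starts after activities 1 through 6 complete.
Predecessor durations: [4, 8, 3, 7, 9, 3]
ES = 4 + 8 + 3 + 7 + 9 + 3 = 34

34


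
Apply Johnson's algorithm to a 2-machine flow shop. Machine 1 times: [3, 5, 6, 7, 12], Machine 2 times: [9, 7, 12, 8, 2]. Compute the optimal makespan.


Apply Johnson's rule:
  Group 1 (a <= b): [(1, 3, 9), (2, 5, 7), (3, 6, 12), (4, 7, 8)]
  Group 2 (a > b): [(5, 12, 2)]
Optimal job order: [1, 2, 3, 4, 5]
Schedule:
  Job 1: M1 done at 3, M2 done at 12
  Job 2: M1 done at 8, M2 done at 19
  Job 3: M1 done at 14, M2 done at 31
  Job 4: M1 done at 21, M2 done at 39
  Job 5: M1 done at 33, M2 done at 41
Makespan = 41

41


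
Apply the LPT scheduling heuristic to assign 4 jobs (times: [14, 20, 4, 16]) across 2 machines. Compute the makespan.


Sort jobs in decreasing order (LPT): [20, 16, 14, 4]
Assign each job to the least loaded machine:
  Machine 1: jobs [20, 4], load = 24
  Machine 2: jobs [16, 14], load = 30
Makespan = max load = 30

30


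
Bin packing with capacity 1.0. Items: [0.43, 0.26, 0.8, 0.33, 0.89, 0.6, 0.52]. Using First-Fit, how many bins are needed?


Place items sequentially using First-Fit:
  Item 0.43 -> new Bin 1
  Item 0.26 -> Bin 1 (now 0.69)
  Item 0.8 -> new Bin 2
  Item 0.33 -> new Bin 3
  Item 0.89 -> new Bin 4
  Item 0.6 -> Bin 3 (now 0.93)
  Item 0.52 -> new Bin 5
Total bins used = 5

5


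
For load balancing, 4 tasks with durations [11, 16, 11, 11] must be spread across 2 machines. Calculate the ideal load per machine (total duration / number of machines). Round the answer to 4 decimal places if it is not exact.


Total processing time = 11 + 16 + 11 + 11 = 49
Number of machines = 2
Ideal balanced load = 49 / 2 = 24.5

24.5


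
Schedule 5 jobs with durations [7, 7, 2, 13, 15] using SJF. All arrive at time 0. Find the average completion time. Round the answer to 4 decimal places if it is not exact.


SJF order (ascending): [2, 7, 7, 13, 15]
Completion times:
  Job 1: burst=2, C=2
  Job 2: burst=7, C=9
  Job 3: burst=7, C=16
  Job 4: burst=13, C=29
  Job 5: burst=15, C=44
Average completion = 100/5 = 20.0

20.0


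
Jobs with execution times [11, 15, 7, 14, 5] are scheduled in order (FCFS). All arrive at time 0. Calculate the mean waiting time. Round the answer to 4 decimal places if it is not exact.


FCFS order (as given): [11, 15, 7, 14, 5]
Waiting times:
  Job 1: wait = 0
  Job 2: wait = 11
  Job 3: wait = 26
  Job 4: wait = 33
  Job 5: wait = 47
Sum of waiting times = 117
Average waiting time = 117/5 = 23.4

23.4


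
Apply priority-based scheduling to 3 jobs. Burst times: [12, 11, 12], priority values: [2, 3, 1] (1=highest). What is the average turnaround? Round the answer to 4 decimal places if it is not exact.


Sort by priority (ascending = highest first):
Order: [(1, 12), (2, 12), (3, 11)]
Completion times:
  Priority 1, burst=12, C=12
  Priority 2, burst=12, C=24
  Priority 3, burst=11, C=35
Average turnaround = 71/3 = 23.6667

23.6667


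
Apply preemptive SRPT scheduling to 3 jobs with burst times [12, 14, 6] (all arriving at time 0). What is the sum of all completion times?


Since all jobs arrive at t=0, SRPT equals SPT ordering.
SPT order: [6, 12, 14]
Completion times:
  Job 1: p=6, C=6
  Job 2: p=12, C=18
  Job 3: p=14, C=32
Total completion time = 6 + 18 + 32 = 56

56


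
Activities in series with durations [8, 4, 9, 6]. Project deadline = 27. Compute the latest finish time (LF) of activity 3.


LF(activity 3) = deadline - sum of successor durations
Successors: activities 4 through 4 with durations [6]
Sum of successor durations = 6
LF = 27 - 6 = 21

21


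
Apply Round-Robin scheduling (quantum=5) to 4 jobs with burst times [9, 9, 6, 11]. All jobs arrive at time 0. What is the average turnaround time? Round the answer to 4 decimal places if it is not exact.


Time quantum = 5
Execution trace:
  J1 runs 5 units, time = 5
  J2 runs 5 units, time = 10
  J3 runs 5 units, time = 15
  J4 runs 5 units, time = 20
  J1 runs 4 units, time = 24
  J2 runs 4 units, time = 28
  J3 runs 1 units, time = 29
  J4 runs 5 units, time = 34
  J4 runs 1 units, time = 35
Finish times: [24, 28, 29, 35]
Average turnaround = 116/4 = 29.0

29.0


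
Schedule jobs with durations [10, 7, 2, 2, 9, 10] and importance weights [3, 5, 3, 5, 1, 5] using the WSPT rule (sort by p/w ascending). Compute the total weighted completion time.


Compute p/w ratios and sort ascending (WSPT): [(2, 5), (2, 3), (7, 5), (10, 5), (10, 3), (9, 1)]
Compute weighted completion times:
  Job (p=2,w=5): C=2, w*C=5*2=10
  Job (p=2,w=3): C=4, w*C=3*4=12
  Job (p=7,w=5): C=11, w*C=5*11=55
  Job (p=10,w=5): C=21, w*C=5*21=105
  Job (p=10,w=3): C=31, w*C=3*31=93
  Job (p=9,w=1): C=40, w*C=1*40=40
Total weighted completion time = 315

315


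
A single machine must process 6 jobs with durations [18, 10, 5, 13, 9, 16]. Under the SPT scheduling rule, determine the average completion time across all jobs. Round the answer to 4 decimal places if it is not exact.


Sort jobs by processing time (SPT order): [5, 9, 10, 13, 16, 18]
Compute completion times sequentially:
  Job 1: processing = 5, completes at 5
  Job 2: processing = 9, completes at 14
  Job 3: processing = 10, completes at 24
  Job 4: processing = 13, completes at 37
  Job 5: processing = 16, completes at 53
  Job 6: processing = 18, completes at 71
Sum of completion times = 204
Average completion time = 204/6 = 34.0

34.0


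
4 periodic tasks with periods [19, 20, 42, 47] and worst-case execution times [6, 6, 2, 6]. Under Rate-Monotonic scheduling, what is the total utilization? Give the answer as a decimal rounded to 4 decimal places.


Compute individual utilizations (exact fractions):
  Task 1: C/T = 6/19 (approx. 0.3158)
  Task 2: C/T = 6/20 = 3/10 (approx. 0.3)
  Task 3: C/T = 2/42 = 1/21 (approx. 0.0476)
  Task 4: C/T = 6/47 (approx. 0.1277)
Total utilization U = 6/19 + 3/10 + 1/21 + 6/47 = 148349/187530
Rounded to 4 decimal places: U = 0.7911
RM (Liu & Layland) bound for 4 tasks = 0.756828; compare with U = 148349/187530 (approx. 0.791068)
bound < U <= 1, so the RM sufficient condition is not met (inconclusive; an exact test such as response-time analysis is needed).

0.7911


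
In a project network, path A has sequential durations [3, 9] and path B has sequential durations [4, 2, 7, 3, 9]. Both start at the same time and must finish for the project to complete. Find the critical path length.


Path A total = 3 + 9 = 12
Path B total = 4 + 2 + 7 + 3 + 9 = 25
Critical path = longest path = max(12, 25) = 25

25


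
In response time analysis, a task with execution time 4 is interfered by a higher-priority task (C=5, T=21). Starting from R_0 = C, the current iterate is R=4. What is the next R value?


R_next = C + ceil(R_prev / T_hp) * C_hp
ceil(4 / 21) = ceil(0.1905) = 1
Interference = 1 * 5 = 5
R_next = 4 + 5 = 9

9


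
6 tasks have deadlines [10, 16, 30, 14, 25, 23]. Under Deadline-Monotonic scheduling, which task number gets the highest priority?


Sort tasks by relative deadline (ascending):
  Task 1: deadline = 10
  Task 4: deadline = 14
  Task 2: deadline = 16
  Task 6: deadline = 23
  Task 5: deadline = 25
  Task 3: deadline = 30
Priority order (highest first): [1, 4, 2, 6, 5, 3]
Highest priority task = 1

1


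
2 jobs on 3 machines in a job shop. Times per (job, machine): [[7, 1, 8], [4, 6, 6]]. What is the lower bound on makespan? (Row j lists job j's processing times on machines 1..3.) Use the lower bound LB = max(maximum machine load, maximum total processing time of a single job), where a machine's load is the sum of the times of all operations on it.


Machine loads:
  Machine 1: 7 + 4 = 11
  Machine 2: 1 + 6 = 7
  Machine 3: 8 + 6 = 14
Max machine load = 14
Job totals:
  Job 1: 16
  Job 2: 16
Max job total = 16
Lower bound = max(14, 16) = 16

16


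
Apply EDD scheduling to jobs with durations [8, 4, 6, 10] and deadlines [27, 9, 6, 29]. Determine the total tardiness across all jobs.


Sort by due date (EDD order): [(6, 6), (4, 9), (8, 27), (10, 29)]
Compute completion times and tardiness:
  Job 1: p=6, d=6, C=6, tardiness=max(0,6-6)=0
  Job 2: p=4, d=9, C=10, tardiness=max(0,10-9)=1
  Job 3: p=8, d=27, C=18, tardiness=max(0,18-27)=0
  Job 4: p=10, d=29, C=28, tardiness=max(0,28-29)=0
Total tardiness = 1

1


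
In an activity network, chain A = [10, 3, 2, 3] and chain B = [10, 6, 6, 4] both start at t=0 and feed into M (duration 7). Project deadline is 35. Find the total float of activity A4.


Forward pass: ES(A4) = sum of predecessors on chain A = 15
EF = ES + duration = 15 + 3 = 18
Backward pass: LF(M) = deadline = 35; LS(M) = 35 - 7 = 28
LF(A4) = LS(M) - sum(successors on chain A) = 28 - 0 = 28
LS = LF - duration = 28 - 3 = 25
Total float = LS - ES = 25 - 15 = 10

10


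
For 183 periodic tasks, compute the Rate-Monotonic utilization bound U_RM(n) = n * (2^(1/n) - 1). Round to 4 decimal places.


Compute 2^(1/183) = 1.0037948719
Subtract 1: 1.0037948719 - 1 = 0.0037948719
Multiply by n: 183 * 0.0037948719 = 0.6944615577
Round to 4 dp: 0.6945

0.6945


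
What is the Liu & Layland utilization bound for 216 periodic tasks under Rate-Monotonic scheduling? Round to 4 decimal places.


Compute 2^(1/216) = 1.0032141691
Subtract 1: 1.0032141691 - 1 = 0.0032141691
Multiply by n: 216 * 0.0032141691 = 0.6942605256
Round to 4 dp: 0.6943

0.6943


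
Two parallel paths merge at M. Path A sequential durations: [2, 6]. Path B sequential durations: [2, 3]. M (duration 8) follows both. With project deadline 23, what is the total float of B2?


Forward pass: ES(B2) = sum of predecessors on chain B = 2
EF = ES + duration = 2 + 3 = 5
Backward pass: LF(M) = deadline = 23; LS(M) = 23 - 8 = 15
LF(B2) = LS(M) - sum(successors on chain B) = 15 - 0 = 15
LS = LF - duration = 15 - 3 = 12
Total float = LS - ES = 12 - 2 = 10

10


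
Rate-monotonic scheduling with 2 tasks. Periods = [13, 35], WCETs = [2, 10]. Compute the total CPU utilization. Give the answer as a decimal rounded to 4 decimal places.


Compute individual utilizations (exact fractions):
  Task 1: C/T = 2/13 (approx. 0.1538)
  Task 2: C/T = 10/35 = 2/7 (approx. 0.2857)
Total utilization U = 2/13 + 2/7 = 40/91
Rounded to 4 decimal places: U = 0.4396
RM (Liu & Layland) bound for 2 tasks = 0.828427; compare with U = 40/91 (approx. 0.439560)
U <= bound, so schedulable by RM sufficient condition.

0.4396


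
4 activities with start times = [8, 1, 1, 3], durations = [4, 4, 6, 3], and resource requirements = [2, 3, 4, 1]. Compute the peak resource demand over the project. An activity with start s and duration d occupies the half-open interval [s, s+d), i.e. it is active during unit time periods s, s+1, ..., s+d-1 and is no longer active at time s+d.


Each activity i is active on [start_i, start_i + duration_i).
Compute total resource usage per time slot:
  t=0: active resources = [], total = 0
  t=1: active resources = [3, 4], total = 7
  t=2: active resources = [3, 4], total = 7
  t=3: active resources = [3, 4, 1], total = 8
  t=4: active resources = [3, 4, 1], total = 8
  t=5: active resources = [4, 1], total = 5
  t=6: active resources = [4], total = 4
  t=7: active resources = [], total = 0
  t=8: active resources = [2], total = 2
  t=9: active resources = [2], total = 2
  t=10: active resources = [2], total = 2
  t=11: active resources = [2], total = 2
Peak resource demand = 8

8


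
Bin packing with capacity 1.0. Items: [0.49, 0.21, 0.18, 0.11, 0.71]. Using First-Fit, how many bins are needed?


Place items sequentially using First-Fit:
  Item 0.49 -> new Bin 1
  Item 0.21 -> Bin 1 (now 0.7)
  Item 0.18 -> Bin 1 (now 0.88)
  Item 0.11 -> Bin 1 (now 0.99)
  Item 0.71 -> new Bin 2
Total bins used = 2

2


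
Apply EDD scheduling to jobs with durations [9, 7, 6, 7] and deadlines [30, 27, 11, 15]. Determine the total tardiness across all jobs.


Sort by due date (EDD order): [(6, 11), (7, 15), (7, 27), (9, 30)]
Compute completion times and tardiness:
  Job 1: p=6, d=11, C=6, tardiness=max(0,6-11)=0
  Job 2: p=7, d=15, C=13, tardiness=max(0,13-15)=0
  Job 3: p=7, d=27, C=20, tardiness=max(0,20-27)=0
  Job 4: p=9, d=30, C=29, tardiness=max(0,29-30)=0
Total tardiness = 0

0


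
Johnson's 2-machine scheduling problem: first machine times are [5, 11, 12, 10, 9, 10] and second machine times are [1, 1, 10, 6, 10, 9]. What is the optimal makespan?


Apply Johnson's rule:
  Group 1 (a <= b): [(5, 9, 10)]
  Group 2 (a > b): [(3, 12, 10), (6, 10, 9), (4, 10, 6), (1, 5, 1), (2, 11, 1)]
Optimal job order: [5, 3, 6, 4, 1, 2]
Schedule:
  Job 5: M1 done at 9, M2 done at 19
  Job 3: M1 done at 21, M2 done at 31
  Job 6: M1 done at 31, M2 done at 40
  Job 4: M1 done at 41, M2 done at 47
  Job 1: M1 done at 46, M2 done at 48
  Job 2: M1 done at 57, M2 done at 58
Makespan = 58

58


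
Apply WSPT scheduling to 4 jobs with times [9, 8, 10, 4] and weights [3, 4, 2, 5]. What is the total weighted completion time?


Compute p/w ratios and sort ascending (WSPT): [(4, 5), (8, 4), (9, 3), (10, 2)]
Compute weighted completion times:
  Job (p=4,w=5): C=4, w*C=5*4=20
  Job (p=8,w=4): C=12, w*C=4*12=48
  Job (p=9,w=3): C=21, w*C=3*21=63
  Job (p=10,w=2): C=31, w*C=2*31=62
Total weighted completion time = 193

193


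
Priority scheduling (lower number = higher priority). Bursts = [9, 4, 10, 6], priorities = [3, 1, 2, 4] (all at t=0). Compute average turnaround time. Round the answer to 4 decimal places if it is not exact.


Sort by priority (ascending = highest first):
Order: [(1, 4), (2, 10), (3, 9), (4, 6)]
Completion times:
  Priority 1, burst=4, C=4
  Priority 2, burst=10, C=14
  Priority 3, burst=9, C=23
  Priority 4, burst=6, C=29
Average turnaround = 70/4 = 17.5

17.5


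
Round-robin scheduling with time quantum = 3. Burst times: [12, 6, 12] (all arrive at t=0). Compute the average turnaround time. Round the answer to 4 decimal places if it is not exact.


Time quantum = 3
Execution trace:
  J1 runs 3 units, time = 3
  J2 runs 3 units, time = 6
  J3 runs 3 units, time = 9
  J1 runs 3 units, time = 12
  J2 runs 3 units, time = 15
  J3 runs 3 units, time = 18
  J1 runs 3 units, time = 21
  J3 runs 3 units, time = 24
  J1 runs 3 units, time = 27
  J3 runs 3 units, time = 30
Finish times: [27, 15, 30]
Average turnaround = 72/3 = 24.0

24.0


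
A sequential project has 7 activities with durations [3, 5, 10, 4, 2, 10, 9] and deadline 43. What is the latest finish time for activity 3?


LF(activity 3) = deadline - sum of successor durations
Successors: activities 4 through 7 with durations [4, 2, 10, 9]
Sum of successor durations = 25
LF = 43 - 25 = 18

18


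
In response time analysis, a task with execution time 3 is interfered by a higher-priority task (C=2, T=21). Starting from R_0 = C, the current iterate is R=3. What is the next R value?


R_next = C + ceil(R_prev / T_hp) * C_hp
ceil(3 / 21) = ceil(0.1429) = 1
Interference = 1 * 2 = 2
R_next = 3 + 2 = 5

5


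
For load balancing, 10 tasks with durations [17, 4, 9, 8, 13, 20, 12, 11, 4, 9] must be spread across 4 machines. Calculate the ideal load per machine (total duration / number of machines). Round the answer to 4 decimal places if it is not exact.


Total processing time = 17 + 4 + 9 + 8 + 13 + 20 + 12 + 11 + 4 + 9 = 107
Number of machines = 4
Ideal balanced load = 107 / 4 = 26.75

26.75


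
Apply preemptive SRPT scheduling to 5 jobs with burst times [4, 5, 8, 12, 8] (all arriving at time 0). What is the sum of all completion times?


Since all jobs arrive at t=0, SRPT equals SPT ordering.
SPT order: [4, 5, 8, 8, 12]
Completion times:
  Job 1: p=4, C=4
  Job 2: p=5, C=9
  Job 3: p=8, C=17
  Job 4: p=8, C=25
  Job 5: p=12, C=37
Total completion time = 4 + 9 + 17 + 25 + 37 = 92

92


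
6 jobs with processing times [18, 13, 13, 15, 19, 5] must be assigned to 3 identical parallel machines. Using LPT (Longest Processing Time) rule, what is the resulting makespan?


Sort jobs in decreasing order (LPT): [19, 18, 15, 13, 13, 5]
Assign each job to the least loaded machine:
  Machine 1: jobs [19, 5], load = 24
  Machine 2: jobs [18, 13], load = 31
  Machine 3: jobs [15, 13], load = 28
Makespan = max load = 31

31


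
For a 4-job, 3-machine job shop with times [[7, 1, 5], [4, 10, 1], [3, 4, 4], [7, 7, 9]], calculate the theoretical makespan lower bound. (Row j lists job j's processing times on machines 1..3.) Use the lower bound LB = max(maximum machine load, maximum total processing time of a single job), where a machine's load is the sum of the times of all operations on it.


Machine loads:
  Machine 1: 7 + 4 + 3 + 7 = 21
  Machine 2: 1 + 10 + 4 + 7 = 22
  Machine 3: 5 + 1 + 4 + 9 = 19
Max machine load = 22
Job totals:
  Job 1: 13
  Job 2: 15
  Job 3: 11
  Job 4: 23
Max job total = 23
Lower bound = max(22, 23) = 23

23


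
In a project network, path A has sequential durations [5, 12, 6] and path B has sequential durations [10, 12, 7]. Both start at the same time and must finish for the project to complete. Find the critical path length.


Path A total = 5 + 12 + 6 = 23
Path B total = 10 + 12 + 7 = 29
Critical path = longest path = max(23, 29) = 29

29


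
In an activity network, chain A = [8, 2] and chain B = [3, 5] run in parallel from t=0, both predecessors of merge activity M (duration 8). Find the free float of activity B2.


ES(B2) = sum of predecessors on chain B = 3
EF(B2) = ES + duration = 3 + 5 = 8
Successor of B2 is M. ES(M) = max(sum(A), sum(B)) = max(10, 8) = 10
Free float = ES(successor) - EF(current) = 10 - 8 = 2

2


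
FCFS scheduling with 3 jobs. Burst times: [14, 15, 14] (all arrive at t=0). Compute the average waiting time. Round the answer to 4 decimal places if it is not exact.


FCFS order (as given): [14, 15, 14]
Waiting times:
  Job 1: wait = 0
  Job 2: wait = 14
  Job 3: wait = 29
Sum of waiting times = 43
Average waiting time = 43/3 = 14.3333

14.3333


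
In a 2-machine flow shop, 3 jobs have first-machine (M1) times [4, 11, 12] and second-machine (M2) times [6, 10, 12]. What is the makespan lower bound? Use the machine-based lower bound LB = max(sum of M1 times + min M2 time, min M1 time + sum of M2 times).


LB1 = sum(M1 times) + min(M2 times) = 27 + 6 = 33
LB2 = min(M1 times) + sum(M2 times) = 4 + 28 = 32
Lower bound = max(LB1, LB2) = max(33, 32) = 33

33


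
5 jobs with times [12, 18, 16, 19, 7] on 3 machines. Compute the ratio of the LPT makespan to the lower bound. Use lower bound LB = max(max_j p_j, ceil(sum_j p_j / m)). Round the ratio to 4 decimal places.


LPT order: [19, 18, 16, 12, 7]
Machine loads after assignment: [19, 25, 28]
LPT makespan = 28
Lower bound = max(max_job, ceil(total/3)) = max(19, 24) = 24
Ratio = 28 / 24 = 1.1667

1.1667


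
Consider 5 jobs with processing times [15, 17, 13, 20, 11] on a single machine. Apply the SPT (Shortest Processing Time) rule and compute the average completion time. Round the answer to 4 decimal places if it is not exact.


Sort jobs by processing time (SPT order): [11, 13, 15, 17, 20]
Compute completion times sequentially:
  Job 1: processing = 11, completes at 11
  Job 2: processing = 13, completes at 24
  Job 3: processing = 15, completes at 39
  Job 4: processing = 17, completes at 56
  Job 5: processing = 20, completes at 76
Sum of completion times = 206
Average completion time = 206/5 = 41.2

41.2


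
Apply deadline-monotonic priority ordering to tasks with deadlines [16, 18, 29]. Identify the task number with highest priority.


Sort tasks by relative deadline (ascending):
  Task 1: deadline = 16
  Task 2: deadline = 18
  Task 3: deadline = 29
Priority order (highest first): [1, 2, 3]
Highest priority task = 1

1


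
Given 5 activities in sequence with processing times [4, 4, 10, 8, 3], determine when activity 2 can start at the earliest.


Activity 2 starts after activities 1 through 1 complete.
Predecessor durations: [4]
ES = 4 = 4

4


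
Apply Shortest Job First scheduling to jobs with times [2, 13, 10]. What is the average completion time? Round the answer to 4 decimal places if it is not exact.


SJF order (ascending): [2, 10, 13]
Completion times:
  Job 1: burst=2, C=2
  Job 2: burst=10, C=12
  Job 3: burst=13, C=25
Average completion = 39/3 = 13.0

13.0


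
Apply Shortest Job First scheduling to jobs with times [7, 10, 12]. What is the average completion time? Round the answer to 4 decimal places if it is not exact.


SJF order (ascending): [7, 10, 12]
Completion times:
  Job 1: burst=7, C=7
  Job 2: burst=10, C=17
  Job 3: burst=12, C=29
Average completion = 53/3 = 17.6667

17.6667


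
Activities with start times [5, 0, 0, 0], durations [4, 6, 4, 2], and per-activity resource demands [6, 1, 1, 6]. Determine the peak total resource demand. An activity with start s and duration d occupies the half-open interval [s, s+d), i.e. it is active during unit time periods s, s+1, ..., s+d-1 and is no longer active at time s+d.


Each activity i is active on [start_i, start_i + duration_i).
Compute total resource usage per time slot:
  t=0: active resources = [1, 1, 6], total = 8
  t=1: active resources = [1, 1, 6], total = 8
  t=2: active resources = [1, 1], total = 2
  t=3: active resources = [1, 1], total = 2
  t=4: active resources = [1], total = 1
  t=5: active resources = [6, 1], total = 7
  t=6: active resources = [6], total = 6
  t=7: active resources = [6], total = 6
  t=8: active resources = [6], total = 6
Peak resource demand = 8

8


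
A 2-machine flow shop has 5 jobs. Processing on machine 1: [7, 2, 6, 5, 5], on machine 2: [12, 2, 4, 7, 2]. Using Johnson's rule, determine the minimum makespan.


Apply Johnson's rule:
  Group 1 (a <= b): [(2, 2, 2), (4, 5, 7), (1, 7, 12)]
  Group 2 (a > b): [(3, 6, 4), (5, 5, 2)]
Optimal job order: [2, 4, 1, 3, 5]
Schedule:
  Job 2: M1 done at 2, M2 done at 4
  Job 4: M1 done at 7, M2 done at 14
  Job 1: M1 done at 14, M2 done at 26
  Job 3: M1 done at 20, M2 done at 30
  Job 5: M1 done at 25, M2 done at 32
Makespan = 32

32


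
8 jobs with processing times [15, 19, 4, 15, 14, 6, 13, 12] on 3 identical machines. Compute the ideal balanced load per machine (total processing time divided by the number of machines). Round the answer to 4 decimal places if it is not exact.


Total processing time = 15 + 19 + 4 + 15 + 14 + 6 + 13 + 12 = 98
Number of machines = 3
Ideal balanced load = 98 / 3 = 32.6667

32.6667


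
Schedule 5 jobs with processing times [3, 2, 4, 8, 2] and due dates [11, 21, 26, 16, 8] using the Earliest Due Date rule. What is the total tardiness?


Sort by due date (EDD order): [(2, 8), (3, 11), (8, 16), (2, 21), (4, 26)]
Compute completion times and tardiness:
  Job 1: p=2, d=8, C=2, tardiness=max(0,2-8)=0
  Job 2: p=3, d=11, C=5, tardiness=max(0,5-11)=0
  Job 3: p=8, d=16, C=13, tardiness=max(0,13-16)=0
  Job 4: p=2, d=21, C=15, tardiness=max(0,15-21)=0
  Job 5: p=4, d=26, C=19, tardiness=max(0,19-26)=0
Total tardiness = 0

0


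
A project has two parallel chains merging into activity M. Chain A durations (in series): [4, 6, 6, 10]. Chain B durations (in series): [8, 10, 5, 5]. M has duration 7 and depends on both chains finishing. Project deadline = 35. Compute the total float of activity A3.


Forward pass: ES(A3) = sum of predecessors on chain A = 10
EF = ES + duration = 10 + 6 = 16
Backward pass: LF(M) = deadline = 35; LS(M) = 35 - 7 = 28
LF(A3) = LS(M) - sum(successors on chain A) = 28 - 10 = 18
LS = LF - duration = 18 - 6 = 12
Total float = LS - ES = 12 - 10 = 2

2


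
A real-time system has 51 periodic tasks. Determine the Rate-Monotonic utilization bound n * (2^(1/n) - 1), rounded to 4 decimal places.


Compute 2^(1/51) = 1.0136839003
Subtract 1: 1.0136839003 - 1 = 0.0136839003
Multiply by n: 51 * 0.0136839003 = 0.6978789153
Round to 4 dp: 0.6979

0.6979


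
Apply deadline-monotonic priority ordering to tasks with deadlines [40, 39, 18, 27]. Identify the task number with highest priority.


Sort tasks by relative deadline (ascending):
  Task 3: deadline = 18
  Task 4: deadline = 27
  Task 2: deadline = 39
  Task 1: deadline = 40
Priority order (highest first): [3, 4, 2, 1]
Highest priority task = 3

3


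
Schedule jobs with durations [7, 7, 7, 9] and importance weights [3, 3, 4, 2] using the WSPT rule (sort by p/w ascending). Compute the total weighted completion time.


Compute p/w ratios and sort ascending (WSPT): [(7, 4), (7, 3), (7, 3), (9, 2)]
Compute weighted completion times:
  Job (p=7,w=4): C=7, w*C=4*7=28
  Job (p=7,w=3): C=14, w*C=3*14=42
  Job (p=7,w=3): C=21, w*C=3*21=63
  Job (p=9,w=2): C=30, w*C=2*30=60
Total weighted completion time = 193

193


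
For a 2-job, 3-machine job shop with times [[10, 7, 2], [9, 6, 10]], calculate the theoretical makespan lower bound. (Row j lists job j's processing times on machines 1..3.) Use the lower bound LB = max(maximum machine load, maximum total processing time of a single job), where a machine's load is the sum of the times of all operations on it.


Machine loads:
  Machine 1: 10 + 9 = 19
  Machine 2: 7 + 6 = 13
  Machine 3: 2 + 10 = 12
Max machine load = 19
Job totals:
  Job 1: 19
  Job 2: 25
Max job total = 25
Lower bound = max(19, 25) = 25

25


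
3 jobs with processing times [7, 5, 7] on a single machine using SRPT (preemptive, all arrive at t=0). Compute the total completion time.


Since all jobs arrive at t=0, SRPT equals SPT ordering.
SPT order: [5, 7, 7]
Completion times:
  Job 1: p=5, C=5
  Job 2: p=7, C=12
  Job 3: p=7, C=19
Total completion time = 5 + 12 + 19 = 36

36


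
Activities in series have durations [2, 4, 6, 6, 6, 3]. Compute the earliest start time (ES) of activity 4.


Activity 4 starts after activities 1 through 3 complete.
Predecessor durations: [2, 4, 6]
ES = 2 + 4 + 6 = 12

12


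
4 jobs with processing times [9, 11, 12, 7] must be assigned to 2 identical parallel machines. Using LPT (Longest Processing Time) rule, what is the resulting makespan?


Sort jobs in decreasing order (LPT): [12, 11, 9, 7]
Assign each job to the least loaded machine:
  Machine 1: jobs [12, 7], load = 19
  Machine 2: jobs [11, 9], load = 20
Makespan = max load = 20

20


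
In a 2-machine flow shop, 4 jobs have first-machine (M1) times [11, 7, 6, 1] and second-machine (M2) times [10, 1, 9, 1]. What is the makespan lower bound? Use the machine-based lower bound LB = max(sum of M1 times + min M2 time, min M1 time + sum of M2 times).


LB1 = sum(M1 times) + min(M2 times) = 25 + 1 = 26
LB2 = min(M1 times) + sum(M2 times) = 1 + 21 = 22
Lower bound = max(LB1, LB2) = max(26, 22) = 26

26


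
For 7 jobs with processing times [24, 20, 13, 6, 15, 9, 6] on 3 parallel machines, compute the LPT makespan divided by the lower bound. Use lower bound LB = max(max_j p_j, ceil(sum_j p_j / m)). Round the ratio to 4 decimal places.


LPT order: [24, 20, 15, 13, 9, 6, 6]
Machine loads after assignment: [30, 29, 34]
LPT makespan = 34
Lower bound = max(max_job, ceil(total/3)) = max(24, 31) = 31
Ratio = 34 / 31 = 1.0968

1.0968


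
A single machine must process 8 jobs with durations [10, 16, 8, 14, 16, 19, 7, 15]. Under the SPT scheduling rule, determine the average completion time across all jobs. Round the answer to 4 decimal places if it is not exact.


Sort jobs by processing time (SPT order): [7, 8, 10, 14, 15, 16, 16, 19]
Compute completion times sequentially:
  Job 1: processing = 7, completes at 7
  Job 2: processing = 8, completes at 15
  Job 3: processing = 10, completes at 25
  Job 4: processing = 14, completes at 39
  Job 5: processing = 15, completes at 54
  Job 6: processing = 16, completes at 70
  Job 7: processing = 16, completes at 86
  Job 8: processing = 19, completes at 105
Sum of completion times = 401
Average completion time = 401/8 = 50.125

50.125


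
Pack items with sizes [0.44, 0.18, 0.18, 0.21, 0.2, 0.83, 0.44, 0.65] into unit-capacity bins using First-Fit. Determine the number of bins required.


Place items sequentially using First-Fit:
  Item 0.44 -> new Bin 1
  Item 0.18 -> Bin 1 (now 0.62)
  Item 0.18 -> Bin 1 (now 0.8)
  Item 0.21 -> new Bin 2
  Item 0.2 -> Bin 1 (now 1.0)
  Item 0.83 -> new Bin 3
  Item 0.44 -> Bin 2 (now 0.65)
  Item 0.65 -> new Bin 4
Total bins used = 4

4


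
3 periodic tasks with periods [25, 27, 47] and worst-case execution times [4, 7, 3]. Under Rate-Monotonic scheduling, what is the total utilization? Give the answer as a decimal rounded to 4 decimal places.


Compute individual utilizations (exact fractions):
  Task 1: C/T = 4/25 (approx. 0.16)
  Task 2: C/T = 7/27 (approx. 0.2593)
  Task 3: C/T = 3/47 (approx. 0.0638)
Total utilization U = 4/25 + 7/27 + 3/47 = 15326/31725
Rounded to 4 decimal places: U = 0.4831
RM (Liu & Layland) bound for 3 tasks = 0.779763; compare with U = 15326/31725 (approx. 0.483089)
U <= bound, so schedulable by RM sufficient condition.

0.4831


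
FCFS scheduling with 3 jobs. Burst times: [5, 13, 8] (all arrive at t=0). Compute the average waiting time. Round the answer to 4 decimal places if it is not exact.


FCFS order (as given): [5, 13, 8]
Waiting times:
  Job 1: wait = 0
  Job 2: wait = 5
  Job 3: wait = 18
Sum of waiting times = 23
Average waiting time = 23/3 = 7.6667

7.6667


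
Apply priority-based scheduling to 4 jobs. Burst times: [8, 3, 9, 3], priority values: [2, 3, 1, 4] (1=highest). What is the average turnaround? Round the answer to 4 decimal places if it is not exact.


Sort by priority (ascending = highest first):
Order: [(1, 9), (2, 8), (3, 3), (4, 3)]
Completion times:
  Priority 1, burst=9, C=9
  Priority 2, burst=8, C=17
  Priority 3, burst=3, C=20
  Priority 4, burst=3, C=23
Average turnaround = 69/4 = 17.25

17.25


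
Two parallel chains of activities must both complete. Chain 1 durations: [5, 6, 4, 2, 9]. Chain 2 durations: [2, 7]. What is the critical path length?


Path A total = 5 + 6 + 4 + 2 + 9 = 26
Path B total = 2 + 7 = 9
Critical path = longest path = max(26, 9) = 26

26


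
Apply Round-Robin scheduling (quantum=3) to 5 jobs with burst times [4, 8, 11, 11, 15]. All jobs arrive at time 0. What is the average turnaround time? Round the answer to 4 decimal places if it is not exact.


Time quantum = 3
Execution trace:
  J1 runs 3 units, time = 3
  J2 runs 3 units, time = 6
  J3 runs 3 units, time = 9
  J4 runs 3 units, time = 12
  J5 runs 3 units, time = 15
  J1 runs 1 units, time = 16
  J2 runs 3 units, time = 19
  J3 runs 3 units, time = 22
  J4 runs 3 units, time = 25
  J5 runs 3 units, time = 28
  J2 runs 2 units, time = 30
  J3 runs 3 units, time = 33
  J4 runs 3 units, time = 36
  J5 runs 3 units, time = 39
  J3 runs 2 units, time = 41
  J4 runs 2 units, time = 43
  J5 runs 3 units, time = 46
  J5 runs 3 units, time = 49
Finish times: [16, 30, 41, 43, 49]
Average turnaround = 179/5 = 35.8

35.8


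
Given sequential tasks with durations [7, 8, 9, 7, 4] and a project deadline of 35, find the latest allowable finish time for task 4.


LF(activity 4) = deadline - sum of successor durations
Successors: activities 5 through 5 with durations [4]
Sum of successor durations = 4
LF = 35 - 4 = 31

31


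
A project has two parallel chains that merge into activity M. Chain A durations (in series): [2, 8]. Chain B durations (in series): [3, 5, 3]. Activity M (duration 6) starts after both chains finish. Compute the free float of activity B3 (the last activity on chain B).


ES(B3) = sum of predecessors on chain B = 8
EF(B3) = ES + duration = 8 + 3 = 11
Successor of B3 is M. ES(M) = max(sum(A), sum(B)) = max(10, 11) = 11
Free float = ES(successor) - EF(current) = 11 - 11 = 0

0


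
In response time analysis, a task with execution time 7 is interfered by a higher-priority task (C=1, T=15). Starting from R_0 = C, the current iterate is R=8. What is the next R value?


R_next = C + ceil(R_prev / T_hp) * C_hp
ceil(8 / 15) = ceil(0.5333) = 1
Interference = 1 * 1 = 1
R_next = 7 + 1 = 8
R_next = R_prev, so the iteration has converged (response time = 8).

8


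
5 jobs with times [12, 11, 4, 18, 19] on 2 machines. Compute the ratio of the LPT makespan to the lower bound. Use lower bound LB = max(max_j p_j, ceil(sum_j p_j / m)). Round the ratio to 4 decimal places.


LPT order: [19, 18, 12, 11, 4]
Machine loads after assignment: [34, 30]
LPT makespan = 34
Lower bound = max(max_job, ceil(total/2)) = max(19, 32) = 32
Ratio = 34 / 32 = 1.0625

1.0625


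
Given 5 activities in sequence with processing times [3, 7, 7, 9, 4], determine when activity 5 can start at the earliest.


Activity 5 starts after activities 1 through 4 complete.
Predecessor durations: [3, 7, 7, 9]
ES = 3 + 7 + 7 + 9 = 26

26


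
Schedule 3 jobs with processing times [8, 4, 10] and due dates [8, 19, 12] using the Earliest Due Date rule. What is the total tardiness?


Sort by due date (EDD order): [(8, 8), (10, 12), (4, 19)]
Compute completion times and tardiness:
  Job 1: p=8, d=8, C=8, tardiness=max(0,8-8)=0
  Job 2: p=10, d=12, C=18, tardiness=max(0,18-12)=6
  Job 3: p=4, d=19, C=22, tardiness=max(0,22-19)=3
Total tardiness = 9

9


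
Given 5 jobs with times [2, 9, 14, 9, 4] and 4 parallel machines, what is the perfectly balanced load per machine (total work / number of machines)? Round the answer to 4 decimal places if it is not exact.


Total processing time = 2 + 9 + 14 + 9 + 4 = 38
Number of machines = 4
Ideal balanced load = 38 / 4 = 9.5

9.5


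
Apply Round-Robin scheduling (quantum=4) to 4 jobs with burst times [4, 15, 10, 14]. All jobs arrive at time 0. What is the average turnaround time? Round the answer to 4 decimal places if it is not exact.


Time quantum = 4
Execution trace:
  J1 runs 4 units, time = 4
  J2 runs 4 units, time = 8
  J3 runs 4 units, time = 12
  J4 runs 4 units, time = 16
  J2 runs 4 units, time = 20
  J3 runs 4 units, time = 24
  J4 runs 4 units, time = 28
  J2 runs 4 units, time = 32
  J3 runs 2 units, time = 34
  J4 runs 4 units, time = 38
  J2 runs 3 units, time = 41
  J4 runs 2 units, time = 43
Finish times: [4, 41, 34, 43]
Average turnaround = 122/4 = 30.5

30.5


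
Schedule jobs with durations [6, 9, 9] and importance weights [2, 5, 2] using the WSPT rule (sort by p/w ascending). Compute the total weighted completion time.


Compute p/w ratios and sort ascending (WSPT): [(9, 5), (6, 2), (9, 2)]
Compute weighted completion times:
  Job (p=9,w=5): C=9, w*C=5*9=45
  Job (p=6,w=2): C=15, w*C=2*15=30
  Job (p=9,w=2): C=24, w*C=2*24=48
Total weighted completion time = 123

123


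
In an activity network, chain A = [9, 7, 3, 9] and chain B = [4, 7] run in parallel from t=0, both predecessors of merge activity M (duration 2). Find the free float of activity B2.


ES(B2) = sum of predecessors on chain B = 4
EF(B2) = ES + duration = 4 + 7 = 11
Successor of B2 is M. ES(M) = max(sum(A), sum(B)) = max(28, 11) = 28
Free float = ES(successor) - EF(current) = 28 - 11 = 17

17


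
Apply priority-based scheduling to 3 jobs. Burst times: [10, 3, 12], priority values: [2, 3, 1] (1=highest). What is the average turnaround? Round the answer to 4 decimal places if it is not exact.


Sort by priority (ascending = highest first):
Order: [(1, 12), (2, 10), (3, 3)]
Completion times:
  Priority 1, burst=12, C=12
  Priority 2, burst=10, C=22
  Priority 3, burst=3, C=25
Average turnaround = 59/3 = 19.6667

19.6667


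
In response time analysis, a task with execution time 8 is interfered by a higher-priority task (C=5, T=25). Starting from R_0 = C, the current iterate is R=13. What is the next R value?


R_next = C + ceil(R_prev / T_hp) * C_hp
ceil(13 / 25) = ceil(0.52) = 1
Interference = 1 * 5 = 5
R_next = 8 + 5 = 13
R_next = R_prev, so the iteration has converged (response time = 13).

13


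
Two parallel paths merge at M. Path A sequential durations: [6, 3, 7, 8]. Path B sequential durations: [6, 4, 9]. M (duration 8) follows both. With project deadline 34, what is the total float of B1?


Forward pass: ES(B1) = sum of predecessors on chain B = 0
EF = ES + duration = 0 + 6 = 6
Backward pass: LF(M) = deadline = 34; LS(M) = 34 - 8 = 26
LF(B1) = LS(M) - sum(successors on chain B) = 26 - 13 = 13
LS = LF - duration = 13 - 6 = 7
Total float = LS - ES = 7 - 0 = 7

7


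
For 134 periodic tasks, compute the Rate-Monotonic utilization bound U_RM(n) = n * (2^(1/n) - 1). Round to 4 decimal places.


Compute 2^(1/134) = 1.0051861419
Subtract 1: 1.0051861419 - 1 = 0.0051861419
Multiply by n: 134 * 0.0051861419 = 0.6949430146
Round to 4 dp: 0.6949

0.6949


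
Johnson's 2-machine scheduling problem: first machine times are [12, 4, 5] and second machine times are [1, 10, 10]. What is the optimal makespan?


Apply Johnson's rule:
  Group 1 (a <= b): [(2, 4, 10), (3, 5, 10)]
  Group 2 (a > b): [(1, 12, 1)]
Optimal job order: [2, 3, 1]
Schedule:
  Job 2: M1 done at 4, M2 done at 14
  Job 3: M1 done at 9, M2 done at 24
  Job 1: M1 done at 21, M2 done at 25
Makespan = 25

25


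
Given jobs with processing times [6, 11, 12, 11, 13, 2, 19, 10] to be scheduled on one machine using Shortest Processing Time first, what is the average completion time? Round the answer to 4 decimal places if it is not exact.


Sort jobs by processing time (SPT order): [2, 6, 10, 11, 11, 12, 13, 19]
Compute completion times sequentially:
  Job 1: processing = 2, completes at 2
  Job 2: processing = 6, completes at 8
  Job 3: processing = 10, completes at 18
  Job 4: processing = 11, completes at 29
  Job 5: processing = 11, completes at 40
  Job 6: processing = 12, completes at 52
  Job 7: processing = 13, completes at 65
  Job 8: processing = 19, completes at 84
Sum of completion times = 298
Average completion time = 298/8 = 37.25

37.25


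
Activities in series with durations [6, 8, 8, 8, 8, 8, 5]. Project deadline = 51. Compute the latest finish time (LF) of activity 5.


LF(activity 5) = deadline - sum of successor durations
Successors: activities 6 through 7 with durations [8, 5]
Sum of successor durations = 13
LF = 51 - 13 = 38

38
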